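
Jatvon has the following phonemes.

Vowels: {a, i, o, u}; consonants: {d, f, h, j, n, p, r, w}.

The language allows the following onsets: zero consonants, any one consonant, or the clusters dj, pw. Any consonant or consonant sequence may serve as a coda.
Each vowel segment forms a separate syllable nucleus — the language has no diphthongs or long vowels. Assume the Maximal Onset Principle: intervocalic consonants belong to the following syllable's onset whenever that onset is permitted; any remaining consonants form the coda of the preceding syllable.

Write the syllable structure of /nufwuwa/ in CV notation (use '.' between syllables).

CVC.CV.CV

Vowels present: u, u, a; each is a nucleus, giving 3 syllables.
/u…u/ gap (V1→V2): /fw/ splits as /f/ + /w/ (/w/ is the longest suffix that is a licit onset).
/u…a/ gap (V2→V3): /w/ is a single consonant, so it becomes the next onset.
Putting it together: nuf.wu.wa.
Mapping each syllable to C/V: /nuf/ → CVC, /wu/ → CV, /wa/ → CV.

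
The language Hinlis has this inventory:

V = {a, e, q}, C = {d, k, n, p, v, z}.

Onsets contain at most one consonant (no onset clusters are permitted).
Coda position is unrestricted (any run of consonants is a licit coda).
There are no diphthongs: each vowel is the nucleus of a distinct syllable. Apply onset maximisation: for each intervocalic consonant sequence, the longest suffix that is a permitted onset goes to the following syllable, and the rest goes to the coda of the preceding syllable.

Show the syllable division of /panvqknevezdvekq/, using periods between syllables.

pan.vqk.ne.vezd.ve.kq

Vowels present: a, q, e, e, e, q; each is a nucleus, giving 6 syllables.
Between /a/ (V1) and /q/ (V2): /nv/; trying suffixes from longest down, /v/ is the first permitted one, so coda /n/ | onset /v/.
Between /q/ (V2) and /e/ (V3): /kn/ — longest licit onset from the right is /n/, leaving /k/ as coda.
Between /e/ (V3) and /e/ (V4): /v/ is a single consonant, so it becomes the next onset.
Between /e/ (V4) and /e/ (V5): cluster /zdv/ — the longest permitted-onset suffix is /v/; onset = /v/, preceding coda = /zd/.
Between /e/ (V5) and /q/ (V6): just /k/ — single C goes to the following onset.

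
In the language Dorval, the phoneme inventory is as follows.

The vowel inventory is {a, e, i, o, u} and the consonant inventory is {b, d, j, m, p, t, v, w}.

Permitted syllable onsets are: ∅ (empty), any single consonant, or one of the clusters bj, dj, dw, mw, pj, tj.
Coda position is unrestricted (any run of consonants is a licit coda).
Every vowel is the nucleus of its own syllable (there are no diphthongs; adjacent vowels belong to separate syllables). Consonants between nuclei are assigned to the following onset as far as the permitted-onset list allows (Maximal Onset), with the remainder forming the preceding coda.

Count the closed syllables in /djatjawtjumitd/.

Vowels present: a, a, u, i; each is a nucleus, giving 4 syllables.
Between /a/ (V1) and /a/ (V2): /tj/ is a licit onset in full, so it all attaches to the next syllable.
Between /a/ (V2) and /u/ (V3): /wtj/ splits as /w/ + /tj/ (/tj/ is the longest suffix that is a licit onset).
Between /u/ (V3) and /i/ (V4): /m/ → onset of the next syllable (single consonants are always licit onsets).
So the parse is dja.tjaw.tju.mitd.
Classifying each syllable: /dja/ (open), /tjaw/ (closed), /tju/ (open), /mitd/ (closed).
Closed syllables: 2.

2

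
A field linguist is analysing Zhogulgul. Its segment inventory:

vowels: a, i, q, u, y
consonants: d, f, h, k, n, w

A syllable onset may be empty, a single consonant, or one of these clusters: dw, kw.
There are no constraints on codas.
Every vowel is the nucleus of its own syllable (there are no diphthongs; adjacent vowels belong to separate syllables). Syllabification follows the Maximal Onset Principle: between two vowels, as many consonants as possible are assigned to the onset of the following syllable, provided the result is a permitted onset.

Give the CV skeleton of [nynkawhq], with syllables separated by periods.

Nuclei (vowels): y, a, q → 3 syllables.
/y…a/ gap (V1→V2): /nk/ — longest licit onset from the right is /k/, leaving /n/ as coda.
/a…q/ gap (V2→V3): /wh/ splits as /w/ + /h/ (/h/ is the longest suffix that is a licit onset).
Syllabification: nyn.kaw.hq.
Mapping each syllable to C/V: /nyn/ → CVC, /kaw/ → CVC, /hq/ → CV.

CVC.CVC.CV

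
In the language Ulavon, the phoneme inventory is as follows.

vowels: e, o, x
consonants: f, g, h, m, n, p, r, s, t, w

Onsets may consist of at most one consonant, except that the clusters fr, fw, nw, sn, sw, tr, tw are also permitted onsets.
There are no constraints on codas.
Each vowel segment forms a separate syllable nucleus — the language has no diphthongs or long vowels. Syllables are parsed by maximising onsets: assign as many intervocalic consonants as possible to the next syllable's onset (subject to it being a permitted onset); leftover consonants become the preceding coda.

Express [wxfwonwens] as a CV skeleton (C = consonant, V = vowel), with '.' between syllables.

Vowels present: x, o, e; each is a nucleus, giving 3 syllables.
σ1/σ2 boundary: /fw/ — entire cluster is a permitted onset → onset /fw/, coda ∅.
σ2/σ3 boundary: /nw/ — entire cluster is a permitted onset → onset /nw/, coda ∅.
Result: wx.fwo.nwens.
Mapping each syllable to C/V: /wx/ → CV, /fwo/ → CCV, /nwens/ → CCVCC.

CV.CCV.CCVCC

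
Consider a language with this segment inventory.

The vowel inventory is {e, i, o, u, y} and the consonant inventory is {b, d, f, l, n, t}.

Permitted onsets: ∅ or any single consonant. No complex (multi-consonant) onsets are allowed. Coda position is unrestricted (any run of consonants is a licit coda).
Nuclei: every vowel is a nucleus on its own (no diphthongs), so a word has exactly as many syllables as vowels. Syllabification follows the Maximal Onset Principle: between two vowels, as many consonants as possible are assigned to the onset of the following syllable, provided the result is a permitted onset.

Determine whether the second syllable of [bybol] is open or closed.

closed

Vowels present: y, o; each is a nucleus, giving 2 syllables.
Between /y/ (V1) and /o/ (V2): just /b/ — single C goes to the following onset.
So the parse is by.bol.
Syllable 2 is /bol/ with coda /l/, so it is closed.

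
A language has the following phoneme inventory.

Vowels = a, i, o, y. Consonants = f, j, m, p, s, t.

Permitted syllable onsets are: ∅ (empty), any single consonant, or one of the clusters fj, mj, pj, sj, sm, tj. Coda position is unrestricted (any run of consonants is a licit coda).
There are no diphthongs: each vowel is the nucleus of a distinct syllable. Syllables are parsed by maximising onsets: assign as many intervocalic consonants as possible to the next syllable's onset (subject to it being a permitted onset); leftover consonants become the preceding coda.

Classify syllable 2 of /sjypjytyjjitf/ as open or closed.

open

Vowels present: y, y, y, i; each is a nucleus, giving 4 syllables.
σ1/σ2 boundary: cluster /pj/ — /pj/ is itself a permitted onset, so the whole cluster goes right; preceding coda = ∅.
σ2/σ3 boundary: /t/ is a single consonant, so it becomes the next onset.
σ3/σ4 boundary: /jj/; trying suffixes from longest down, /j/ is the first permitted one, so coda /j/ | onset /j/.
Putting it together: sjy.pjy.tyj.jitf.
Syllable 2 is /pjy/; it ends in its nucleus with no coda, so it is open.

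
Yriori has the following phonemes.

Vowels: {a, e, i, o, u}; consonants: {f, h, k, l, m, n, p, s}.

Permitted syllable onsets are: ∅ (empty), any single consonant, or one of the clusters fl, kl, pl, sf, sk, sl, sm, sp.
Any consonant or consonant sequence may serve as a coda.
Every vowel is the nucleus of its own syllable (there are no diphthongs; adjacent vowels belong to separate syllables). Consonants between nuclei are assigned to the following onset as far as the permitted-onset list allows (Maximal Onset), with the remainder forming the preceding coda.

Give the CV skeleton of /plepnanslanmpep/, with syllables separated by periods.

The vowels are e, a, a, e — 4 nuclei, so 4 syllables.
Between /e/ (V1) and /a/ (V2): /pn/; trying suffixes from longest down, /n/ is the first permitted one, so coda /p/ | onset /n/.
Between /a/ (V2) and /a/ (V3): /nsl/ — longest licit onset from the right is /sl/, leaving /n/ as coda.
Between /a/ (V3) and /e/ (V4): cluster /nmp/ — the longest permitted-onset suffix is /p/; onset = /p/, preceding coda = /nm/.
Syllabification: plep.nan.slanm.pep.
Mapping each syllable to C/V: /plep/ → CCVC, /nan/ → CVC, /slanm/ → CCVCC, /pep/ → CVC.

CCVC.CVC.CCVCC.CVC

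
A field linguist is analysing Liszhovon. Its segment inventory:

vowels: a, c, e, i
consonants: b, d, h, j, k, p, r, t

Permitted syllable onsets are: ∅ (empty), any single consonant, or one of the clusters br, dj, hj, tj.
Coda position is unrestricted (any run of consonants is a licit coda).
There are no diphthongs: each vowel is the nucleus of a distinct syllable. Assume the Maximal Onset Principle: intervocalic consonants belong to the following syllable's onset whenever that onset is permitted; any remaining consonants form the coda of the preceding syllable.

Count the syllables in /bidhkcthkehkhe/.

Vowels present: i, c, e, e; each is a nucleus, giving 4 syllables.

4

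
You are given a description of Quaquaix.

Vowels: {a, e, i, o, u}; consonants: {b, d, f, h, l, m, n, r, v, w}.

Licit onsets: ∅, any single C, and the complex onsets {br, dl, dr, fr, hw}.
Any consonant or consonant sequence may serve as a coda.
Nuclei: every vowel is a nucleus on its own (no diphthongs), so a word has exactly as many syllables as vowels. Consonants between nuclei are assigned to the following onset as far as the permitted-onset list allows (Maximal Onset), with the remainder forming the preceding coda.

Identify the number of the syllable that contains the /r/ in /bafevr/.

Vowels present: a, e; each is a nucleus, giving 2 syllables.
V1 /a/ – V2 /e/: /f/ is a single consonant, so it becomes the next onset.
Putting it together: ba.fevr.
The /r/ is in the coda of syllable 2 (/fevr/).

2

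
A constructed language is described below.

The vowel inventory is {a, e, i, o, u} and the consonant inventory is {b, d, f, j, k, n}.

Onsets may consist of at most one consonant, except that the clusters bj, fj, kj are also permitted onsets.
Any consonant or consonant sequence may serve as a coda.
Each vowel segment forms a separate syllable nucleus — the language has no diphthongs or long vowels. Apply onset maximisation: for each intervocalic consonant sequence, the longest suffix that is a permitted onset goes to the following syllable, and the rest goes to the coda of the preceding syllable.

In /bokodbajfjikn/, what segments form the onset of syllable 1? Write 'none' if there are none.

Vowels present: o, o, a, i; each is a nucleus, giving 4 syllables.
σ1/σ2 boundary: just /k/ — single C goes to the following onset.
σ2/σ3 boundary: /db/; trying suffixes from longest down, /b/ is the first permitted one, so coda /d/ | onset /b/.
σ3/σ4 boundary: cluster /jfj/ — the longest permitted-onset suffix is /fj/; onset = /fj/, preceding coda = /j/.
Putting it together: bo.kod.baj.fjikn.
Syllable 1 is /bo/: onset /b/, nucleus /o/, coda ∅.

b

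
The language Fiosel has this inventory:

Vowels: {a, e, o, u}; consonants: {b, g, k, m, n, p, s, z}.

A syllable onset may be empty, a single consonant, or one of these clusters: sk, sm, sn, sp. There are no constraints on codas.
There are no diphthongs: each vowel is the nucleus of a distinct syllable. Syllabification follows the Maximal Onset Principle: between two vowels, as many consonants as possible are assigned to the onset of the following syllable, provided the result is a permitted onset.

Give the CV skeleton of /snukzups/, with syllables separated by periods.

CCVC.CVCC

The vowels are u, u — 2 nuclei, so 2 syllables.
/u…u/ gap (V1→V2): cluster /kz/ — the longest permitted-onset suffix is /z/; onset = /z/, preceding coda = /k/.
So the parse is snuk.zups.
Mapping each syllable to C/V: /snuk/ → CCVC, /zups/ → CVCC.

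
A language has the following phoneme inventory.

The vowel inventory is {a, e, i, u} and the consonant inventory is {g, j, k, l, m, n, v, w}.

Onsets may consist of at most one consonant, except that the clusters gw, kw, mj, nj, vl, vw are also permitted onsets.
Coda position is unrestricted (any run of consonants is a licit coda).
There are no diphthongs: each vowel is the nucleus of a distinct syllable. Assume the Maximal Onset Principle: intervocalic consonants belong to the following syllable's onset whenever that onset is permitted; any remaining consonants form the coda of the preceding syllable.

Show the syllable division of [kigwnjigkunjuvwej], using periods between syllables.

Vowels present: i, i, u, u, e; each is a nucleus, giving 5 syllables.
V1 /i/ – V2 /i/: /gwnj/; trying suffixes from longest down, /nj/ is the first permitted one, so coda /gw/ | onset /nj/.
V2 /i/ – V3 /u/: /gk/; trying suffixes from longest down, /k/ is the first permitted one, so coda /g/ | onset /k/.
V3 /u/ – V4 /u/: /nj/ is a licit onset in full, so it all attaches to the next syllable.
V4 /u/ – V5 /e/: /vw/ is a licit onset in full, so it all attaches to the next syllable.

kigw.njig.ku.nju.vwej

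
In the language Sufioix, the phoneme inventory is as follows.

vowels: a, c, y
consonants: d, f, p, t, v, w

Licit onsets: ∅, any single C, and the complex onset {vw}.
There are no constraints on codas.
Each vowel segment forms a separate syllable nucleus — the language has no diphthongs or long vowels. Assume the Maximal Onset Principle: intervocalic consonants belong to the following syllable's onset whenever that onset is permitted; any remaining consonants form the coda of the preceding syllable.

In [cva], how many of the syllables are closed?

0

The vowels are c, a — 2 nuclei, so 2 syllables.
Between /c/ (V1) and /a/ (V2): /v/ is a single consonant, so it becomes the next onset.
Syllabification: c.va.
Classifying each syllable: /c/ (open), /va/ (open).
Closed syllables: 0.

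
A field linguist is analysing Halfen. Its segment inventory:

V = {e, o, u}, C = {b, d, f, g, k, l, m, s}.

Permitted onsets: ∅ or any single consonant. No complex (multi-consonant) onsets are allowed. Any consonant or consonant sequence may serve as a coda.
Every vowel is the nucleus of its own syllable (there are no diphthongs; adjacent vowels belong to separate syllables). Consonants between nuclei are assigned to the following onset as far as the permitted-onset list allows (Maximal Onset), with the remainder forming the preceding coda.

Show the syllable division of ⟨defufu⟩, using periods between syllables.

de.fu.fu

Nuclei (vowels): e, u, u → 3 syllables.
V1 /e/ – V2 /u/: just /f/ — single C goes to the following onset.
V2 /u/ – V3 /u/: /f/ is a single consonant, so it becomes the next onset.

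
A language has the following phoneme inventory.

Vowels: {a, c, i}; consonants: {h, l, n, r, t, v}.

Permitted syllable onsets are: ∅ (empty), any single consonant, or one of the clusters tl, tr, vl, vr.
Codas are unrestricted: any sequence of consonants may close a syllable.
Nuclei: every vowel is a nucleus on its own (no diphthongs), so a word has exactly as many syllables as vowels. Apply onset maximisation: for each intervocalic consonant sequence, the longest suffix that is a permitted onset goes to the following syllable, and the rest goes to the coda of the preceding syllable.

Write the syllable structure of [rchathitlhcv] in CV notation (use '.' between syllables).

Vowels present: c, a, i, c; each is a nucleus, giving 4 syllables.
V1 /c/ – V2 /a/: /h/ is a single consonant, so it becomes the next onset.
V2 /a/ – V3 /i/: cluster /th/ — the longest permitted-onset suffix is /h/; onset = /h/, preceding coda = /t/.
V3 /i/ – V4 /c/: /tlh/ — longest licit onset from the right is /h/, leaving /tl/ as coda.
So the parse is rc.hat.hitl.hcv.
Mapping each syllable to C/V: /rc/ → CV, /hat/ → CVC, /hitl/ → CVCC, /hcv/ → CVC.

CV.CVC.CVCC.CVC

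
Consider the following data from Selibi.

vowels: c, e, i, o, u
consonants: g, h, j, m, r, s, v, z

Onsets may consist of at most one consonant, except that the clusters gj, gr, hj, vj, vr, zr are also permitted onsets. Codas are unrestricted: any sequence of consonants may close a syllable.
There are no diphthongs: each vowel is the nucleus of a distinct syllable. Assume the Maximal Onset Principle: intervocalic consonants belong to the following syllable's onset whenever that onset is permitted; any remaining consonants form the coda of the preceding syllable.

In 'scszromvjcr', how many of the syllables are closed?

The vowels are c, o, c — 3 nuclei, so 3 syllables.
/c…o/ gap (V1→V2): cluster /szr/ — the longest permitted-onset suffix is /zr/; onset = /zr/, preceding coda = /s/.
/o…c/ gap (V2→V3): /mvj/; trying suffixes from longest down, /vj/ is the first permitted one, so coda /m/ | onset /vj/.
Result: scs.zrom.vjcr.
Classifying each syllable: /scs/ (closed), /zrom/ (closed), /vjcr/ (closed).
Closed syllables: 3.

3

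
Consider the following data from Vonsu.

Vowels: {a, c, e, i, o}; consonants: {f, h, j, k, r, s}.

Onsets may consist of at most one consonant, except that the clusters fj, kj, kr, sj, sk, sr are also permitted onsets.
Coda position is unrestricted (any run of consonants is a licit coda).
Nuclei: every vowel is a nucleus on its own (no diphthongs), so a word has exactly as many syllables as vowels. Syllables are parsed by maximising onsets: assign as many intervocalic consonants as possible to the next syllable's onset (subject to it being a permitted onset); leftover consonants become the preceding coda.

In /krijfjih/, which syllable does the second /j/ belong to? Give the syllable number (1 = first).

2

Nuclei (vowels): i, i → 2 syllables.
V1 /i/ – V2 /i/: /jfj/ — longest licit onset from the right is /fj/, leaving /j/ as coda.
So the parse is krij.fjih.
The second /j/ is in the onset of syllable 2 (/fjih/).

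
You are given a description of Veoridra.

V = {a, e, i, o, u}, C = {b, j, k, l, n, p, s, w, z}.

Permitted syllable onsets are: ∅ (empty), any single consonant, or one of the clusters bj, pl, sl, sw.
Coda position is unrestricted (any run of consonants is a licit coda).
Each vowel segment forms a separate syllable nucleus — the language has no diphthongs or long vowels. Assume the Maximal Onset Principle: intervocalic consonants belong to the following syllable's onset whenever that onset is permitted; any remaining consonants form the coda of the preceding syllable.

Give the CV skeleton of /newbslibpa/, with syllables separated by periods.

Vowels present: e, i, a; each is a nucleus, giving 3 syllables.
/e…i/ gap (V1→V2): /wbsl/ splits as /wb/ + /sl/ (/sl/ is the longest suffix that is a licit onset).
/i…a/ gap (V2→V3): cluster /bp/ — the longest permitted-onset suffix is /p/; onset = /p/, preceding coda = /b/.
So the parse is newb.slib.pa.
Mapping each syllable to C/V: /newb/ → CVCC, /slib/ → CCVC, /pa/ → CV.

CVCC.CCVC.CV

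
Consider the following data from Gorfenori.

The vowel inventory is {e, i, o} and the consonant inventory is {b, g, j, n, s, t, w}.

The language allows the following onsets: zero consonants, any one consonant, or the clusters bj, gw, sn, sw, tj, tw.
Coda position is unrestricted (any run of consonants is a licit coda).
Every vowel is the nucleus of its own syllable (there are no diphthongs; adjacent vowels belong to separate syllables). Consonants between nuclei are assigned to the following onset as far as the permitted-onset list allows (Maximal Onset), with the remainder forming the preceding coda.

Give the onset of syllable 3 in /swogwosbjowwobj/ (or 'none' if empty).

bj

Vowels present: o, o, o, o; each is a nucleus, giving 4 syllables.
/o…o/ gap (V1→V2): /gw/ — entire cluster is a permitted onset → onset /gw/, coda ∅.
/o…o/ gap (V2→V3): cluster /sbj/ — the longest permitted-onset suffix is /bj/; onset = /bj/, preceding coda = /s/.
/o…o/ gap (V3→V4): /ww/ — longest licit onset from the right is /w/, leaving /w/ as coda.
So the parse is swo.gwos.bjow.wobj.
Syllable 3 is /bjow/: onset /bj/, nucleus /o/, coda /w/.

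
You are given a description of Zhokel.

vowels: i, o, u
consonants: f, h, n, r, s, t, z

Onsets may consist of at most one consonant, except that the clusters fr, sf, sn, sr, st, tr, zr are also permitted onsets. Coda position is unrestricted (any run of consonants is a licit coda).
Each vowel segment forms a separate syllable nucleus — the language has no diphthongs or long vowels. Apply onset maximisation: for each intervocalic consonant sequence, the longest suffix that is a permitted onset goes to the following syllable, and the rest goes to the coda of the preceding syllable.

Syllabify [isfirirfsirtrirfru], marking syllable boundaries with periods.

Vowels present: i, i, i, i, i, u; each is a nucleus, giving 6 syllables.
/i…i/ gap (V1→V2): cluster /sf/ — /sf/ is itself a permitted onset, so the whole cluster goes right; preceding coda = ∅.
/i…i/ gap (V2→V3): just /r/ — single C goes to the following onset.
/i…i/ gap (V3→V4): /rfs/; trying suffixes from longest down, /s/ is the first permitted one, so coda /rf/ | onset /s/.
/i…i/ gap (V4→V5): /rtr/; trying suffixes from longest down, /tr/ is the first permitted one, so coda /r/ | onset /tr/.
/i…u/ gap (V5→V6): cluster /rfr/ — the longest permitted-onset suffix is /fr/; onset = /fr/, preceding coda = /r/.

i.sfi.rirf.sir.trir.fru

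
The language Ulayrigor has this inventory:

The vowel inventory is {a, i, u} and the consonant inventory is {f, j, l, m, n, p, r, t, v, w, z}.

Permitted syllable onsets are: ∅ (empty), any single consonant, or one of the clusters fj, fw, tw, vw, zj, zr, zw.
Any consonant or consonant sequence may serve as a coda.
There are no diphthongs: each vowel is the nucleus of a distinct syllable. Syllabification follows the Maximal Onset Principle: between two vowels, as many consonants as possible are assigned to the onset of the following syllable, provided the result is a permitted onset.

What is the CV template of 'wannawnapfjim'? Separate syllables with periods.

CVC.CVC.CVC.CCVC

The vowels are a, a, a, i — 4 nuclei, so 4 syllables.
V1 /a/ – V2 /a/: cluster /nn/ — the longest permitted-onset suffix is /n/; onset = /n/, preceding coda = /n/.
V2 /a/ – V3 /a/: /wn/; trying suffixes from longest down, /n/ is the first permitted one, so coda /w/ | onset /n/.
V3 /a/ – V4 /i/: /pfj/; trying suffixes from longest down, /fj/ is the first permitted one, so coda /p/ | onset /fj/.
Result: wan.naw.nap.fjim.
Mapping each syllable to C/V: /wan/ → CVC, /naw/ → CVC, /nap/ → CVC, /fjim/ → CCVC.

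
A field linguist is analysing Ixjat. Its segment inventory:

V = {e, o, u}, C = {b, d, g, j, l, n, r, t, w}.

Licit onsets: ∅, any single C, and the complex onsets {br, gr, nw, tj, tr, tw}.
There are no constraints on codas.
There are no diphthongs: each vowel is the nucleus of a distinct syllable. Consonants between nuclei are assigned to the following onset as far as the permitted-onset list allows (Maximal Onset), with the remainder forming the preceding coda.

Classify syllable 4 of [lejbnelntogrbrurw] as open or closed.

closed

Nuclei (vowels): e, e, o, u → 4 syllables.
/e…e/ gap (V1→V2): /jbn/ — longest licit onset from the right is /n/, leaving /jb/ as coda.
/e…o/ gap (V2→V3): /lnt/ splits as /ln/ + /t/ (/t/ is the longest suffix that is a licit onset).
/o…u/ gap (V3→V4): /grbr/; trying suffixes from longest down, /br/ is the first permitted one, so coda /gr/ | onset /br/.
Result: lejb.neln.togr.brurw.
Syllable 4 is /brurw/ with coda /rw/, so it is closed.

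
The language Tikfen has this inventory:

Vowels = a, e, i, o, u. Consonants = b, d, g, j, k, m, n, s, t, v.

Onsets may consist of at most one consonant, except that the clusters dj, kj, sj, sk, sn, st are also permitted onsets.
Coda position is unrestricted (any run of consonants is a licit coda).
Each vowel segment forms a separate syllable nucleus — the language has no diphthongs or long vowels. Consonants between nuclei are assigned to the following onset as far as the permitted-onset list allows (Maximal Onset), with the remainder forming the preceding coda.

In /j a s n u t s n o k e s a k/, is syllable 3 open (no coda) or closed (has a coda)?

open

Vowels present: a, u, o, e, a; each is a nucleus, giving 5 syllables.
/a…u/ gap (V1→V2): cluster /sn/ — /sn/ is itself a permitted onset, so the whole cluster goes right; preceding coda = ∅.
/u…o/ gap (V2→V3): /tsn/ splits as /t/ + /sn/ (/sn/ is the longest suffix that is a licit onset).
/o…e/ gap (V3→V4): just /k/ — single C goes to the following onset.
/e…a/ gap (V4→V5): /s/ → onset of the next syllable (single consonants are always licit onsets).
So the parse is ja.snut.sno.ke.sak.
Syllable 3 is /sno/; it ends in its nucleus with no coda, so it is open.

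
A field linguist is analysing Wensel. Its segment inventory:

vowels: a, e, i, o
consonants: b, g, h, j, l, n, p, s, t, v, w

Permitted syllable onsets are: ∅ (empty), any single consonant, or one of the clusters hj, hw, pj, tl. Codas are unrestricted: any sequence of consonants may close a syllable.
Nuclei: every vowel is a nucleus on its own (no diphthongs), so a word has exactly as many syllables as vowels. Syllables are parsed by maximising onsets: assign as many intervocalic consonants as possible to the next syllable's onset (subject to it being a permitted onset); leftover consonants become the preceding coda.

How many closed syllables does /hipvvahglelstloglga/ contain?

Nuclei (vowels): i, a, e, o, a → 5 syllables.
Between /i/ (V1) and /a/ (V2): cluster /pvv/ — the longest permitted-onset suffix is /v/; onset = /v/, preceding coda = /pv/.
Between /a/ (V2) and /e/ (V3): /hgl/; trying suffixes from longest down, /l/ is the first permitted one, so coda /hg/ | onset /l/.
Between /e/ (V3) and /o/ (V4): /lstl/; trying suffixes from longest down, /tl/ is the first permitted one, so coda /ls/ | onset /tl/.
Between /o/ (V4) and /a/ (V5): cluster /glg/ — the longest permitted-onset suffix is /g/; onset = /g/, preceding coda = /gl/.
Syllabification: hipv.vahg.lels.tlogl.ga.
Classifying each syllable: /hipv/ (closed), /vahg/ (closed), /lels/ (closed), /tlogl/ (closed), /ga/ (open).
Closed syllables: 4.

4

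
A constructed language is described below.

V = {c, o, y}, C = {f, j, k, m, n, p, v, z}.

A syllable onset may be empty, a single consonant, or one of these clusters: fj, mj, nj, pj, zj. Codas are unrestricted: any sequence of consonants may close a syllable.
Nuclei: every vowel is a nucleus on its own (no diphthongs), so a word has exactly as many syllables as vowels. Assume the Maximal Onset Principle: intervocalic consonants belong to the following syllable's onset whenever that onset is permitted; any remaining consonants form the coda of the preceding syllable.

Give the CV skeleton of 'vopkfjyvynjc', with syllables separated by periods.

Nuclei (vowels): o, y, y, c → 4 syllables.
σ1/σ2 boundary: cluster /pkfj/ — the longest permitted-onset suffix is /fj/; onset = /fj/, preceding coda = /pk/.
σ2/σ3 boundary: just /v/ — single C goes to the following onset.
σ3/σ4 boundary: /nj/ — entire cluster is a permitted onset → onset /nj/, coda ∅.
Syllabification: vopk.fjy.vy.njc.
Mapping each syllable to C/V: /vopk/ → CVCC, /fjy/ → CCV, /vy/ → CV, /njc/ → CCV.

CVCC.CCV.CV.CCV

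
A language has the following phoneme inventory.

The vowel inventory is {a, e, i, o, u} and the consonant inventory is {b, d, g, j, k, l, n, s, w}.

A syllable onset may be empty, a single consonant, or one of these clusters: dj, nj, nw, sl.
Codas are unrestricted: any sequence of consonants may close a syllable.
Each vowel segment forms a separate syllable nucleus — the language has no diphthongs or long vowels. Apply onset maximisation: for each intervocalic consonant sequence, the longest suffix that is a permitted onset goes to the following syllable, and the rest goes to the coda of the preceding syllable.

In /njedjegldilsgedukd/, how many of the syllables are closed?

3

Nuclei (vowels): e, e, i, e, u → 5 syllables.
Between /e/ (V1) and /e/ (V2): /dj/ — entire cluster is a permitted onset → onset /dj/, coda ∅.
Between /e/ (V2) and /i/ (V3): /gld/; trying suffixes from longest down, /d/ is the first permitted one, so coda /gl/ | onset /d/.
Between /i/ (V3) and /e/ (V4): /lsg/; trying suffixes from longest down, /g/ is the first permitted one, so coda /ls/ | onset /g/.
Between /e/ (V4) and /u/ (V5): just /d/ — single C goes to the following onset.
Syllabification: nje.djegl.dils.ge.dukd.
Classifying each syllable: /nje/ (open), /djegl/ (closed), /dils/ (closed), /ge/ (open), /dukd/ (closed).
Closed syllables: 3.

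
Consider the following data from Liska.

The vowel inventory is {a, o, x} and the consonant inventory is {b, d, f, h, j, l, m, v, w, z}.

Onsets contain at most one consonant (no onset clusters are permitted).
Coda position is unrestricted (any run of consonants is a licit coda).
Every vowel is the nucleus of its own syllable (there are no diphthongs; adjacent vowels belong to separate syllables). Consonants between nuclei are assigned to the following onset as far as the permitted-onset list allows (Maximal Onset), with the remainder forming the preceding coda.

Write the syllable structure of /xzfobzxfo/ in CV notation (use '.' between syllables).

Nuclei (vowels): x, o, x, o → 4 syllables.
/x…o/ gap (V1→V2): /zf/ — longest licit onset from the right is /f/, leaving /z/ as coda.
/o…x/ gap (V2→V3): /bz/ — longest licit onset from the right is /z/, leaving /b/ as coda.
/x…o/ gap (V3→V4): /f/ is a single consonant, so it becomes the next onset.
Syllabification: xz.fob.zx.fo.
Mapping each syllable to C/V: /xz/ → VC, /fob/ → CVC, /zx/ → CV, /fo/ → CV.

VC.CVC.CV.CV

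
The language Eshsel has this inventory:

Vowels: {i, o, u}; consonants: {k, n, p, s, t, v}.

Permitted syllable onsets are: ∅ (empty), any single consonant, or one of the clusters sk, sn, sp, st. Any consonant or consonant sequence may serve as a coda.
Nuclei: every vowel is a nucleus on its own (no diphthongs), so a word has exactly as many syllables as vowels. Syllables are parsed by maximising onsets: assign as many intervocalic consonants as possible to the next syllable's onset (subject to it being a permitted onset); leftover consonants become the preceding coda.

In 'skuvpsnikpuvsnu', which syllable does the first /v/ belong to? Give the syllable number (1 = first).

1

Nuclei (vowels): u, i, u, u → 4 syllables.
/u…i/ gap (V1→V2): /vpsn/ — longest licit onset from the right is /sn/, leaving /vp/ as coda.
/i…u/ gap (V2→V3): /kp/; trying suffixes from longest down, /p/ is the first permitted one, so coda /k/ | onset /p/.
/u…u/ gap (V3→V4): cluster /vsn/ — the longest permitted-onset suffix is /sn/; onset = /sn/, preceding coda = /v/.
Putting it together: skuvp.snik.puv.snu.
The first /v/ is in the coda of syllable 1 (/skuvp/).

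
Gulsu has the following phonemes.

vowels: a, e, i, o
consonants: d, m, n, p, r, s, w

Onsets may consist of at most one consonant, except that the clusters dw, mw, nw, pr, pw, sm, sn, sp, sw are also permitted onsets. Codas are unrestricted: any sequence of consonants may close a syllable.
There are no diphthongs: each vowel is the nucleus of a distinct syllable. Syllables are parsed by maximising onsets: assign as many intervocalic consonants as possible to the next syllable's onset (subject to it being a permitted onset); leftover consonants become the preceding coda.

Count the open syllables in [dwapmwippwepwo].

2

The vowels are a, i, e, o — 4 nuclei, so 4 syllables.
σ1/σ2 boundary: /pmw/; trying suffixes from longest down, /mw/ is the first permitted one, so coda /p/ | onset /mw/.
σ2/σ3 boundary: cluster /ppw/ — the longest permitted-onset suffix is /pw/; onset = /pw/, preceding coda = /p/.
σ3/σ4 boundary: /pw/ — entire cluster is a permitted onset → onset /pw/, coda ∅.
So the parse is dwap.mwip.pwe.pwo.
Classifying each syllable: /dwap/ (closed), /mwip/ (closed), /pwe/ (open), /pwo/ (open).
Open syllables: 2.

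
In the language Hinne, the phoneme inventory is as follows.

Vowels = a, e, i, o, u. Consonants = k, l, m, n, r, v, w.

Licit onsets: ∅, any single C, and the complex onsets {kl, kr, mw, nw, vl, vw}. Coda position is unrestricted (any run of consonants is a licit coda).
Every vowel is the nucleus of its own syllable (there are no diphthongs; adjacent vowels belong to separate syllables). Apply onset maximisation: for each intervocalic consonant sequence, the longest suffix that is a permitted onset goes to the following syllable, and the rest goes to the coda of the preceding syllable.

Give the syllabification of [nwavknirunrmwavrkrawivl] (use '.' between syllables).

The vowels are a, i, u, a, a, i — 6 nuclei, so 6 syllables.
/a…i/ gap (V1→V2): /vkn/; trying suffixes from longest down, /n/ is the first permitted one, so coda /vk/ | onset /n/.
/i…u/ gap (V2→V3): /r/ → onset of the next syllable (single consonants are always licit onsets).
/u…a/ gap (V3→V4): /nrmw/ splits as /nr/ + /mw/ (/mw/ is the longest suffix that is a licit onset).
/a…a/ gap (V4→V5): cluster /vrkr/ — the longest permitted-onset suffix is /kr/; onset = /kr/, preceding coda = /vr/.
/a…i/ gap (V5→V6): /w/ → onset of the next syllable (single consonants are always licit onsets).

nwavk.ni.runr.mwavr.kra.wivl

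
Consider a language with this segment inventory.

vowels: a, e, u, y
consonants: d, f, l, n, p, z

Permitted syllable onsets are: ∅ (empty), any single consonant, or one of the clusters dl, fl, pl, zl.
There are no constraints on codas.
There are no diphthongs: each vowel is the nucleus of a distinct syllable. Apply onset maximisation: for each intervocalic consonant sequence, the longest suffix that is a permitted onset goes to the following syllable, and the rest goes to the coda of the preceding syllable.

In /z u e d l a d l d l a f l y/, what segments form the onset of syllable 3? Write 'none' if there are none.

dl

The vowels are u, e, a, a, y — 5 nuclei, so 5 syllables.
V1 /u/ – V2 /e/: hiatus — the boundary sits between the two vowels.
V2 /e/ – V3 /a/: cluster /dl/ — /dl/ is itself a permitted onset, so the whole cluster goes right; preceding coda = ∅.
V3 /a/ – V4 /a/: /dldl/; trying suffixes from longest down, /dl/ is the first permitted one, so coda /dl/ | onset /dl/.
V4 /a/ – V5 /y/: /fl/ — entire cluster is a permitted onset → onset /fl/, coda ∅.
Result: zu.e.dladl.dla.fly.
Syllable 3 is /dladl/: onset /dl/, nucleus /a/, coda /dl/.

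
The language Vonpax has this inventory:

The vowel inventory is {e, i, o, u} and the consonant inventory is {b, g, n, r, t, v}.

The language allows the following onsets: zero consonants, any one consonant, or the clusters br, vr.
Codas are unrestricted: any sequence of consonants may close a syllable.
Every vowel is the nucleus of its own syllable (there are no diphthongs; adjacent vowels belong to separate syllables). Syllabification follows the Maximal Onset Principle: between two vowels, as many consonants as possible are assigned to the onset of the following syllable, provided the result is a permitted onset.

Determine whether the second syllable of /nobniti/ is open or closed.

Vowels present: o, i, i; each is a nucleus, giving 3 syllables.
/o…i/ gap (V1→V2): /bn/ splits as /b/ + /n/ (/n/ is the longest suffix that is a licit onset).
/i…i/ gap (V2→V3): just /t/ — single C goes to the following onset.
So the parse is nob.ni.ti.
Syllable 2 is /ni/; it ends in its nucleus with no coda, so it is open.

open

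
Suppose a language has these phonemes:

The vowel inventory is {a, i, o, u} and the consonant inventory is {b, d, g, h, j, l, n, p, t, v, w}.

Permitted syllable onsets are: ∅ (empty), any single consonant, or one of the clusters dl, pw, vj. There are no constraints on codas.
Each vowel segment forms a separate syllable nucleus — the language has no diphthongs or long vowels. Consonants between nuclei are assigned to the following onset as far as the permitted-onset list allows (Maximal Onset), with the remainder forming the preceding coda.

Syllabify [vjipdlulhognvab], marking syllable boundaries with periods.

vjip.dlul.hogn.vab

The vowels are i, u, o, a — 4 nuclei, so 4 syllables.
σ1/σ2 boundary: /pdl/ — longest licit onset from the right is /dl/, leaving /p/ as coda.
σ2/σ3 boundary: /lh/ — longest licit onset from the right is /h/, leaving /l/ as coda.
σ3/σ4 boundary: /gnv/ splits as /gn/ + /v/ (/v/ is the longest suffix that is a licit onset).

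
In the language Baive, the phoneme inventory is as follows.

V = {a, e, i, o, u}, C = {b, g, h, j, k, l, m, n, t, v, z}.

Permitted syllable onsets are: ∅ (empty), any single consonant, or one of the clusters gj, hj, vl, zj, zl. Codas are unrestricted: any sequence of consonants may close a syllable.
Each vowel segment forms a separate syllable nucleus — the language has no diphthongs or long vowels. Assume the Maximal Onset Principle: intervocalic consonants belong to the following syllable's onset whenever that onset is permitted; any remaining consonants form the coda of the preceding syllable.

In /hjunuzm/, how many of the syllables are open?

1

Vowels present: u, u; each is a nucleus, giving 2 syllables.
σ1/σ2 boundary: /n/ is a single consonant, so it becomes the next onset.
So the parse is hju.nuzm.
Classifying each syllable: /hju/ (open), /nuzm/ (closed).
Open syllables: 1.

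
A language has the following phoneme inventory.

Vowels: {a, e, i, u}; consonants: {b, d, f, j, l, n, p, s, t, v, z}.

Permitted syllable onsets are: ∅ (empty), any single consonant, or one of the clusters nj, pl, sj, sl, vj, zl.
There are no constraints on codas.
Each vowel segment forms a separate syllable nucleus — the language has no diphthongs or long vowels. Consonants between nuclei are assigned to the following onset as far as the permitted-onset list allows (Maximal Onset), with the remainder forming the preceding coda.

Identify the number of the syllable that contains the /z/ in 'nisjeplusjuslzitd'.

5

Nuclei (vowels): i, e, u, u, i → 5 syllables.
σ1/σ2 boundary: cluster /sj/ — /sj/ is itself a permitted onset, so the whole cluster goes right; preceding coda = ∅.
σ2/σ3 boundary: /pl/ — entire cluster is a permitted onset → onset /pl/, coda ∅.
σ3/σ4 boundary: /sj/ — entire cluster is a permitted onset → onset /sj/, coda ∅.
σ4/σ5 boundary: /slz/; trying suffixes from longest down, /z/ is the first permitted one, so coda /sl/ | onset /z/.
Putting it together: ni.sje.plu.sjusl.zitd.
The /z/ is in the onset of syllable 5 (/zitd/).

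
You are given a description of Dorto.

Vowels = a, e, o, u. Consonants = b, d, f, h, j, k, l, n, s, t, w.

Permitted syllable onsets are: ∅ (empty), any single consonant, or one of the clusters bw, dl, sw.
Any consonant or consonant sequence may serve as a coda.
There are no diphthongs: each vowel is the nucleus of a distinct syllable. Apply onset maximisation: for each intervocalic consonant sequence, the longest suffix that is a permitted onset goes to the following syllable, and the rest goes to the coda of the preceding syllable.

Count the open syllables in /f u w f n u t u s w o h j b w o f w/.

Nuclei (vowels): u, u, u, o, o → 5 syllables.
Between /u/ (V1) and /u/ (V2): /wfn/ — longest licit onset from the right is /n/, leaving /wf/ as coda.
Between /u/ (V2) and /u/ (V3): /t/ is a single consonant, so it becomes the next onset.
Between /u/ (V3) and /o/ (V4): /sw/ is a licit onset in full, so it all attaches to the next syllable.
Between /o/ (V4) and /o/ (V5): cluster /hjbw/ — the longest permitted-onset suffix is /bw/; onset = /bw/, preceding coda = /hj/.
Syllabification: fuwf.nu.tu.swohj.bwofw.
Classifying each syllable: /fuwf/ (closed), /nu/ (open), /tu/ (open), /swohj/ (closed), /bwofw/ (closed).
Open syllables: 2.

2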